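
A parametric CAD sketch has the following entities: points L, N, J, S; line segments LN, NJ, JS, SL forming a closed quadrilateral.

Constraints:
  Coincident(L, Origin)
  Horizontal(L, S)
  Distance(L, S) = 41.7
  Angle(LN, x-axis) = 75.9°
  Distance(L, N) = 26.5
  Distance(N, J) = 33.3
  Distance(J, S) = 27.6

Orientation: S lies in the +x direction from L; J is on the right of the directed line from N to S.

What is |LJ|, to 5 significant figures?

16.244

L is at the origin; L and S share the same y with |LS| = 41.7 and S in +x, so S = (41.7, 0). LN runs at 75.9° with |LN| = 26.5, so N = (6.4558, 25.702). J is determined by |NJ| = 33.3 and |JS| = 27.6 together: it lies at the intersection of circle(N, 33.3) and circle(S, 27.6). With |NS| = 43.620, the foot of the radical line on NS is 25.789 from N and the perpendicular offset is √(33.3² − 25.789²) = 21.067. Taking the right-of-NS solution: J = (14.880, -6.5152).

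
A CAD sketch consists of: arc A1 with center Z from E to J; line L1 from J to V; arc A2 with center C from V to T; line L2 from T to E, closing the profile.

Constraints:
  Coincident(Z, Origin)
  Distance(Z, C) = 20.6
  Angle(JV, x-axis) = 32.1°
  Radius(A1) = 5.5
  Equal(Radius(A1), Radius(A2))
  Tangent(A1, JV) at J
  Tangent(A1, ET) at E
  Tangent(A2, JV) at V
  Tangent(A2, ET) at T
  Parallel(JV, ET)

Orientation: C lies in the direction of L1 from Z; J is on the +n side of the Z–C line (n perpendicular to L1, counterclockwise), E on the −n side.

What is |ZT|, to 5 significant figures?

21.322

Tangency of A1 to both parallel lines with radius 5.5 puts J and E at Z ± 5.5·n: J = (-2.9227, 4.6592), E = (2.9227, -4.6592). Equal radii place V and T the same way about C: V = C + 5.5·n = (14.528, 15.606), T = C − 5.5·n = (20.373, 6.2876). Then |ZT| = |T − Z| = 21.322.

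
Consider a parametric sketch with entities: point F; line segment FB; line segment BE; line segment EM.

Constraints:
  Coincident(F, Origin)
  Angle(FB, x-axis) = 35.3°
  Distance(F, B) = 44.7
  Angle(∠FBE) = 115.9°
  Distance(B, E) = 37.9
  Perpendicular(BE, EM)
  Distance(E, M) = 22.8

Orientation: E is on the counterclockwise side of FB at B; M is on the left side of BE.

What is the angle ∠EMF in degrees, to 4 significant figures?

106.9°

∠FBE = 115.9°, so BE runs at 35.3° + (180° − 115.9°) = 99.40° from the x-axis; with |BE| = 37.9, E = B + 37.9·(cos 99.40°, sin 99.40°) = (30.29, 63.22). The perpendicularity gives EM at right angles to BE; with |EM| = 22.8 on the left of BE, M = E + 22.8·(-0.9866, -0.1633) = (7.797, 59.50). Then cos ∠EMF = ME·MF / (|ME||MF|), giving 106.9°.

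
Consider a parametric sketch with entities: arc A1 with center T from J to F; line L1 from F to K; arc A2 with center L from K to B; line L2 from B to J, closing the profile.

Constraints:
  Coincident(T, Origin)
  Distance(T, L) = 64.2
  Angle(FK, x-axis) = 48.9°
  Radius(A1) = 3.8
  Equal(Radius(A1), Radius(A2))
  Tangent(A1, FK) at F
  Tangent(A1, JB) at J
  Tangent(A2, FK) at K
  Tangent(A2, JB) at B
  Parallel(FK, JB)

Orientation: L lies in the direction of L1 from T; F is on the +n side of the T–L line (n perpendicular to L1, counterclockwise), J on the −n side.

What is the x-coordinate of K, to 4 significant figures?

39.34

Tangency of A1 to both parallel lines with radius 3.8 puts F and J at T ± 3.8·n: F = (-2.864, 2.498), J = (2.864, -2.498). Equal radii place K and B the same way about L: K = L + 3.8·n = (39.34, 50.88), B = L − 3.8·n = (45.07, 45.88). So K.x = 39.34.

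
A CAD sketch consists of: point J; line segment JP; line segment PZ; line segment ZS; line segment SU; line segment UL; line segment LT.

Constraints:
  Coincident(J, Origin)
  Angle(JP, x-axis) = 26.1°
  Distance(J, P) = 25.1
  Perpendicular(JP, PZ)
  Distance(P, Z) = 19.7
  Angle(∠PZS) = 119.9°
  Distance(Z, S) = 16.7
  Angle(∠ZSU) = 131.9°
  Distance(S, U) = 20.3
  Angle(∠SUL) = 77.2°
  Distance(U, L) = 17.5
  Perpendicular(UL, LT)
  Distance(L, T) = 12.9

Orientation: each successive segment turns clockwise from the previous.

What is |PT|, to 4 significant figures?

19.11

∠SUL = 77.2° gives UL at 85.10° from the x-axis; with |UL| = 17.5, L = (3.256, -5.848). The perpendicularity gives LT at right angles to UL, so LT runs at -4.900°; with |LT| = 12.9, T = (16.11, -6.950). Then |PT| = |T − P| = 19.11.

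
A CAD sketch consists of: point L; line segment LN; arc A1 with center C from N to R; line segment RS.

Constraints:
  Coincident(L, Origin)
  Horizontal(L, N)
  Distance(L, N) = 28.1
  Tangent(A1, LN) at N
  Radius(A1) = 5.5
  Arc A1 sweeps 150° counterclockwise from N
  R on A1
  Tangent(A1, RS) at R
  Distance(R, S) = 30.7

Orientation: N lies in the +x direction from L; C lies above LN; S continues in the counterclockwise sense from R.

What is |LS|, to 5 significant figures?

25.965

On A1, N sits at bearing -90° from C; a 150° counterclockwise sweep puts R at bearing 60°, so R = C + 5.5·(cos 60°, sin 60°) = (30.850, 10.263). The tangent condition forces CR to be normal to RS, so RS runs along (−sin 60°, cos 60°); with |RS| = 30.7, S = (4.2630, 25.613). Then |LS| = |S − L| = 25.965.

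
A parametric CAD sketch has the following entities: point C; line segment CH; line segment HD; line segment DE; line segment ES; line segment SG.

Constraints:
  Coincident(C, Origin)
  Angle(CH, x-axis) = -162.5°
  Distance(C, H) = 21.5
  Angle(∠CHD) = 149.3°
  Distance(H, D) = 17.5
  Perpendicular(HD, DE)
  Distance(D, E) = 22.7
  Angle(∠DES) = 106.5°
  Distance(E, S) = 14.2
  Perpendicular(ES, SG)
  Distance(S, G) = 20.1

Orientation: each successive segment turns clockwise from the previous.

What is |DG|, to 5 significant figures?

20.714

∠DES = 106.5° gives ES at 3.3000° from the x-axis; with |ES| = 14.2, S = (-18.183, 20.449). ES is perpendicular to SG, so SG runs at -86.700°; with |SG| = 20.1, G = (-17.025, 0.38195). Then |DG| = |G − D| = 20.714.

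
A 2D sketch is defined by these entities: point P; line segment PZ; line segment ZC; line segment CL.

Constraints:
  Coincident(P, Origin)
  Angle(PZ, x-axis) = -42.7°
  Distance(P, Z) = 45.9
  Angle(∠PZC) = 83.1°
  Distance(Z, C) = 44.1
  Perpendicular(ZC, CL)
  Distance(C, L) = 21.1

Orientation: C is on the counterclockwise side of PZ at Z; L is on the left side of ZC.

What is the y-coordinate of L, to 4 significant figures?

16.98

P is at the origin; PZ runs at -42.7° with length 45.9, so Z = 45.9·(cos -42.7°, sin -42.7°) = (33.73, -31.13). ∠PZC = 83.1°, so ZC runs at -42.7° + (180° − 83.1°) = 54.20° from the x-axis; with |ZC| = 44.1, C = Z + 44.1·(cos 54.20°, sin 54.20°) = (59.53, 4.640). ZC is perpendicular to CL; with |CL| = 21.1 on the left of ZC, L = C + 21.1·(-0.8111, 0.5850) = (42.42, 16.98). So L.y = 16.98.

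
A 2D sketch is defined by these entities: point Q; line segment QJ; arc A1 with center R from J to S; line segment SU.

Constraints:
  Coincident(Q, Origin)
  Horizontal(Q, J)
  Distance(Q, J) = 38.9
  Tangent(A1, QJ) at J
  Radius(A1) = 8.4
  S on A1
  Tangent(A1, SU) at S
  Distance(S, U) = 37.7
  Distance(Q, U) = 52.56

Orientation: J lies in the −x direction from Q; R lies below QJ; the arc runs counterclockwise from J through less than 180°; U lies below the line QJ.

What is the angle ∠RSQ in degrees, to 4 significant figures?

15.23°

Checks: |RS| = 8.400 ✓; ∠(RS, SU) = 90.00° ✓; |SU| = 37.70 ✓; |QU| = 52.56 ✓.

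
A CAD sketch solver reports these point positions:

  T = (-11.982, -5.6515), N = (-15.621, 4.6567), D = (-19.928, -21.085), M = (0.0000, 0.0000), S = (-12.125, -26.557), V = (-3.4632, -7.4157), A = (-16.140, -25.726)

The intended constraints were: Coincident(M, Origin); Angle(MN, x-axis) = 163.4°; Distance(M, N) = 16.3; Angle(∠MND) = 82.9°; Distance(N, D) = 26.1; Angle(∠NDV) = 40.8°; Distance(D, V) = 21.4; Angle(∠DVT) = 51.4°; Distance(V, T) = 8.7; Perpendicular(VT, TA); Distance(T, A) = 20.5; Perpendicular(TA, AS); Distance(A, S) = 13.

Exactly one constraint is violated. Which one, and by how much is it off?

Distance(A, S) = 13 — off by 8.90.

M = (0.00, 0.00) ✓; MN at 163.4° ✓; |MN| = 16.30 ✓; ∠MND = 82.90° ✓; |ND| = 26.10 ✓; ∠NDV = 40.80° ✓; |DV| = 21.40 ✓; ∠DVT = 51.40° ✓; |VT| = 8.700 ✓; ∠(VT, TA) = 90.00° ✓; |TA| = 20.50 ✓; ∠(TA, AS) = 90.01° ✓; |AS| = 4.100 ✗.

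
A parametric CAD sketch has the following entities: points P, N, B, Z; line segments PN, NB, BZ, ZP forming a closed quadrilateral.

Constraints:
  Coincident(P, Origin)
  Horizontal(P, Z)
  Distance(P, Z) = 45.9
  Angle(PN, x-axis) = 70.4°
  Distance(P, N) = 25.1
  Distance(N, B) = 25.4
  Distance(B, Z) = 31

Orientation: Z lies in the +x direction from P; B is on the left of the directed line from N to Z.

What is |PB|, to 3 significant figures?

43.8

P is at the origin; P and Z share the same y with |PZ| = 45.9 and Z in +x, so Z = (45.9, 0). PN runs at 70.4° with |PN| = 25.1, so N = (8.42, 23.6). B is determined by |NB| = 25.4 and |BZ| = 31.0 together: it lies at the intersection of circle(N, 25.4) and circle(Z, 31.0). With |NZ| = 44.3, the foot of the radical line on NZ is 18.6 from N and the perpendicular offset is √(25.4² − 18.6²) = 17.3. Taking the left-of-NZ solution: B = (33.4, 28.4).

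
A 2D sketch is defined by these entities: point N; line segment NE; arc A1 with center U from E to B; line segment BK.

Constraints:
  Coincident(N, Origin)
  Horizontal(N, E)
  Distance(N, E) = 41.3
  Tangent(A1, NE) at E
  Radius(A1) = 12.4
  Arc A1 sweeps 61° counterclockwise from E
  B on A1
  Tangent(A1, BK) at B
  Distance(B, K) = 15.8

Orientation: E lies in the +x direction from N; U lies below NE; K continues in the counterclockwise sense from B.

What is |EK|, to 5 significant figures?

27.400

N is at the origin; NE is horizontal with |NE| = 41.3 and E on the +x side, so E = (41.300, 0.0000). The tangent condition forces UE to be normal to NE, so U = E + (0, -12.4) = (41.300, -12.400). On A1, E sits at bearing 90° from U; a 61° counterclockwise sweep puts B at bearing 151°, so B = U + 12.4·(cos 151°, sin 151°) = (30.455, -6.3884). Since A1 is tangent to BK there, UB ⟂ BK, so BK runs along (−sin 151°, cos 151°); with |BK| = 15.8, K = (22.795, -20.207). Then |EK| = |K − E| = 27.400.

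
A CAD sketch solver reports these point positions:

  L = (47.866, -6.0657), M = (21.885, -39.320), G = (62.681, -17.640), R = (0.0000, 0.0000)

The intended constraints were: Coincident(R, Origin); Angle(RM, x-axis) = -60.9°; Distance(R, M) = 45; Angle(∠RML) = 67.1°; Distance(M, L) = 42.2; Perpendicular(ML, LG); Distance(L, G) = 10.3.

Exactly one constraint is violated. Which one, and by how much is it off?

Distance(L, G) = 10.3 — off by 8.50.

R = (0.00, 0.00) ✓; RM at -60.90° ✓; |RM| = 45.00 ✓; ∠RML = 67.10° ✓; |ML| = 42.20 ✓; ∠(ML, LG) = 90.00° ✓; |LG| = 18.80 ✗.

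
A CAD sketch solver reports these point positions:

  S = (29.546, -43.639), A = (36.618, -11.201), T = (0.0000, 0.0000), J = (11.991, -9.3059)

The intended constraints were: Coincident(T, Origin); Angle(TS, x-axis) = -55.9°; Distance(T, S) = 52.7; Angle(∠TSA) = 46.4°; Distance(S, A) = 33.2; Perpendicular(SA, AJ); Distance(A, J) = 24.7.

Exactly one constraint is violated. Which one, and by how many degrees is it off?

Perpendicular(SA, AJ) — off by 7.90°.

T = (0.00, 0.00) ✓; TS at -55.90° ✓; |TS| = 52.70 ✓; ∠TSA = 46.40° ✓; |SA| = 33.20 ✓; ∠(SA, AJ) = 97.90° ✗; |AJ| = 24.70 ✓.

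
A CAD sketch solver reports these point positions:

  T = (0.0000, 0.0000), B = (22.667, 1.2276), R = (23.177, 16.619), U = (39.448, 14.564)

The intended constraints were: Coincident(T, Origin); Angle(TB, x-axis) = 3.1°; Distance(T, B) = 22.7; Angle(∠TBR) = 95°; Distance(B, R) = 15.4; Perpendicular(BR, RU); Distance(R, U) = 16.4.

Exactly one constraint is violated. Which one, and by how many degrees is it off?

Perpendicular(BR, RU) — off by 5.30°.

T = (0.00, 0.00) ✓; TB at 3.100° ✓; |TB| = 22.70 ✓; ∠TBR = 95.00° ✓; |BR| = 15.40 ✓; ∠(BR, RU) = 95.30° ✗; |RU| = 16.40 ✓.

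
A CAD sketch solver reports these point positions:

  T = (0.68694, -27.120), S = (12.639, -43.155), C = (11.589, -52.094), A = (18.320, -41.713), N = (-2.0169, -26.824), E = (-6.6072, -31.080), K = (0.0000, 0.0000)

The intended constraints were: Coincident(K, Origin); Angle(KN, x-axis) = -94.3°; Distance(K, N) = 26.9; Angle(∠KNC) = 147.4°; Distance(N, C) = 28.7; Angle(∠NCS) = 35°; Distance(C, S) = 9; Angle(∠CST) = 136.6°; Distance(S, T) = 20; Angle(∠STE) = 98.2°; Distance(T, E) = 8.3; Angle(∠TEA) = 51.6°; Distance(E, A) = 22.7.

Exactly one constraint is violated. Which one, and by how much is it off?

Distance(E, A) = 22.7 — off by 4.40.

K = (0.00, 0.00) ✓; KN at -94.30° ✓; |KN| = 26.90 ✓; ∠KNC = 147.4° ✓; |NC| = 28.70 ✓; ∠NCS = 35.00° ✓; |CS| = 9.000 ✓; ∠CST = 136.6° ✓; |ST| = 20.00 ✓; ∠STE = 98.20° ✓; |TE| = 8.300 ✓; ∠TEA = 51.60° ✓; |EA| = 27.10 ✗.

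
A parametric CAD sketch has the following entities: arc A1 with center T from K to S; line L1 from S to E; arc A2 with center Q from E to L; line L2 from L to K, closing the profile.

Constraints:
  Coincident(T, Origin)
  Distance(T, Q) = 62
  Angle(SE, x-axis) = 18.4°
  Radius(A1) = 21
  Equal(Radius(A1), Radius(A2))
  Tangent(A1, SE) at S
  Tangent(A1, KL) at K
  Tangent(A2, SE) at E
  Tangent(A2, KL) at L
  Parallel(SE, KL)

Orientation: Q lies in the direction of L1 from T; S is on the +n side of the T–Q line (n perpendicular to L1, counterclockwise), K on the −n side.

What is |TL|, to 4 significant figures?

65.46

The slot axis is L1's direction at 18.4°, so u = (cos 18.4°, sin 18.4°) = (0.9489, 0.3156) and n = (−sin 18.4°, cos 18.4°) = (-0.3156, 0.9489). T is at the origin and Q lies 62.0 along u from T, so Q = 62.0·u = (58.83, 19.57). Tangency of A1 to both parallel lines with radius 21.0 puts S and K at T ± 21.0·n: S = (-6.629, 19.93), K = (6.629, -19.93). Equal radii place E and L the same way about Q: E = Q + 21.0·n = (52.20, 39.50), L = Q − 21.0·n = (65.46, -0.3562). Then |TL| = |L − T| = 65.46.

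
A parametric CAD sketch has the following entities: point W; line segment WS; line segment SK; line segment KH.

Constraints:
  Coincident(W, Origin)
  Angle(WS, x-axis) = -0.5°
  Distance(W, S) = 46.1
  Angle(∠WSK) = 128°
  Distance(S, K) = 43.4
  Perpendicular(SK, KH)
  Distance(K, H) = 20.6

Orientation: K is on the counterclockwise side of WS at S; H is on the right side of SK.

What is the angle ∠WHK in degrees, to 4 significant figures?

51.58°

∠WSK = 128.0°, so SK runs at -0.5° + (180° − 128.0°) = 51.50° from the x-axis; with |SK| = 43.4, K = S + 43.4·(cos 51.50°, sin 51.50°) = (73.12, 33.56). SK is perpendicular to KH; with |KH| = 20.6 on the right of SK, H = K + 20.6·(0.7826, -0.6225) = (89.24, 20.74). Then cos ∠WHK = HW·HK / (|HW||HK|), giving 51.58°.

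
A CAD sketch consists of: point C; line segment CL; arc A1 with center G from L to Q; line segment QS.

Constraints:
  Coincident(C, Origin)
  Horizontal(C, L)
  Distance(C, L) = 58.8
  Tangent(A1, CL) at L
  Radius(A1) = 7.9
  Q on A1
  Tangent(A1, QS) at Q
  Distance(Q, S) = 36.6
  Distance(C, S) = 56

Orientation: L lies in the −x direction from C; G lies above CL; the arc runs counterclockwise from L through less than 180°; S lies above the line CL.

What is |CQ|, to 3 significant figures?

51.6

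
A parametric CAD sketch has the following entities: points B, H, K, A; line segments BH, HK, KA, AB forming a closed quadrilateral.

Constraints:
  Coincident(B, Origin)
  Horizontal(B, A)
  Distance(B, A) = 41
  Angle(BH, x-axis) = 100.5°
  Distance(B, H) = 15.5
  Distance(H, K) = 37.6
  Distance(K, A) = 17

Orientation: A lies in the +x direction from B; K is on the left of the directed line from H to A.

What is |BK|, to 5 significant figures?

38.200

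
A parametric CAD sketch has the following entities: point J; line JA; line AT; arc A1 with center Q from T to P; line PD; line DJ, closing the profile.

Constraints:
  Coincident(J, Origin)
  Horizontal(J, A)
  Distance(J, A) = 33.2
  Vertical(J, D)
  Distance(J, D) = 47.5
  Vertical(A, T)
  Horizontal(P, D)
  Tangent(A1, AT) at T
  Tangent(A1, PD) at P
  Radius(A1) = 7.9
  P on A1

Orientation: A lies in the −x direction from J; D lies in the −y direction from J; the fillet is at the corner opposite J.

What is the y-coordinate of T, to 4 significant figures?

-39.60

J is at the origin; J and A share the same y with |JA| = 33.2 and A on the −x side, so A = (-33.20, 0.000). J and D share the same x with |JD| = 47.5 and D on the −y side, so D = (0.000, -47.50). The virtual corner opposite J is at (-33.20, -47.50). The tangent condition forces QT to be normal to AT and A1 meets PD tangentially, so QP is at right angles to PD, with radius 7.9, so the center Q sits 7.9 in from both sides at Q = (-25.30, -39.60). That places the tangent points at T = (-33.20, -39.60) on AT and P = (-25.30, -47.50) on PD. So T.y = -39.60.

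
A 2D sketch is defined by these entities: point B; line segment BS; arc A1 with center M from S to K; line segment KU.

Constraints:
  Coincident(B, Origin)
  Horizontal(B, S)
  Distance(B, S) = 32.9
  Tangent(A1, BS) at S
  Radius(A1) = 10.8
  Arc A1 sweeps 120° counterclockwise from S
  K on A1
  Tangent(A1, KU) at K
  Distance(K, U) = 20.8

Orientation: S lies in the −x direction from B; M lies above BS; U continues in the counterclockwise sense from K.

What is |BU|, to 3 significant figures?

48.2

On A1, S sits at bearing -90° from M; a 120° counterclockwise sweep puts K at bearing 30°, so K = M + 10.8·(cos 30°, sin 30°) = (-23.5, 16.2). Since A1 is tangent to KU there, MK ⟂ KU, so KU runs along (−sin 30°, cos 30°); with |KU| = 20.8, U = (-33.9, 34.2). Then |BU| = |U − B| = 48.2.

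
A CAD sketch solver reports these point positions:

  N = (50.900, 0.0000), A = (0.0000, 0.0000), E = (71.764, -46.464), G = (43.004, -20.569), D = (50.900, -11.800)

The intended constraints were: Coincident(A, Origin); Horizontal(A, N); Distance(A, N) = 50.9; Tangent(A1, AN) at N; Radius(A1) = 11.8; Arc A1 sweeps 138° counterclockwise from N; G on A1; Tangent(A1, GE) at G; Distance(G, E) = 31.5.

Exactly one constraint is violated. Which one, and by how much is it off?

Distance(G, E) = 31.5 — off by 7.20.

A = (0.00, 0.00) ✓; A.y = 0.00, N.y = 0.00 ✓; |AN| = 50.90 ✓; ∠(DN, NA) = 90.00° ✓; |DN| = 11.80 ✓; bearing(D→G) − bearing(D→N) = 138.0° ✓; |DG| = 11.80 ✓; ∠(DG, GE) = 90.00° ✓; |GE| = 38.70 ✗.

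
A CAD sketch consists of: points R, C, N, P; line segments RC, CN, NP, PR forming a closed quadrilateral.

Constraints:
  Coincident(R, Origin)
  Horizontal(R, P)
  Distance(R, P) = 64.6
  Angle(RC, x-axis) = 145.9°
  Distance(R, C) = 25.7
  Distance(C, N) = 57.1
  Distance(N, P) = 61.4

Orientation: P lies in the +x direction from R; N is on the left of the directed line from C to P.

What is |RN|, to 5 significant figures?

53.669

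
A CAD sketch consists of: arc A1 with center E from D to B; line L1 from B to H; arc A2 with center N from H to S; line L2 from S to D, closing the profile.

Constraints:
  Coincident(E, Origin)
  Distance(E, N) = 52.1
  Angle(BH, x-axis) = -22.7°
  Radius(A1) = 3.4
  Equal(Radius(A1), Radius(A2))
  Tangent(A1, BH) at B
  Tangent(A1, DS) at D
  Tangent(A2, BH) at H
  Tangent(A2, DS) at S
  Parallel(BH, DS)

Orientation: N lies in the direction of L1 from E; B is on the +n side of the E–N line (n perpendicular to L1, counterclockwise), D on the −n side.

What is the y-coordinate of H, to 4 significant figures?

-16.97

The slot axis is L1's direction at -22.7°, so u = (cos -22.7°, sin -22.7°) = (0.9225, -0.3859) and n = (−sin -22.7°, cos -22.7°) = (0.3859, 0.9225). E is at the origin and N lies 52.1 along u from E, so N = 52.1·u = (48.06, -20.11). Tangency of A1 to both parallel lines with radius 3.4 puts B and D at E ± 3.4·n: B = (1.312, 3.137), D = (-1.312, -3.137). Equal radii place H and S the same way about N: H = N + 3.4·n = (49.38, -16.97), S = N − 3.4·n = (46.75, -23.24). So H.y = -16.97.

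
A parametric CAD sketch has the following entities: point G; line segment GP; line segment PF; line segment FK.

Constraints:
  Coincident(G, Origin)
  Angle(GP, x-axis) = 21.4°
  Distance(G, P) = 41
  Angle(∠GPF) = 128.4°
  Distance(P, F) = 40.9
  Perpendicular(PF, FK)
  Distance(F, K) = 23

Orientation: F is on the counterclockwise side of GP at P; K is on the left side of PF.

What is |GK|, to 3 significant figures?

67.0

∠GPF = 128.4°, so PF runs at 21.4° + (180° − 128.4°) = 73.0° from the x-axis; with |PF| = 40.9, F = P + 40.9·(cos 73.0°, sin 73.0°) = (50.1, 54.1). PF is perpendicular to FK; with |FK| = 23.0 on the left of PF, K = F + 23.0·(-0.956, 0.292) = (28.1, 60.8). Then |GK| = |K − G| = 67.0.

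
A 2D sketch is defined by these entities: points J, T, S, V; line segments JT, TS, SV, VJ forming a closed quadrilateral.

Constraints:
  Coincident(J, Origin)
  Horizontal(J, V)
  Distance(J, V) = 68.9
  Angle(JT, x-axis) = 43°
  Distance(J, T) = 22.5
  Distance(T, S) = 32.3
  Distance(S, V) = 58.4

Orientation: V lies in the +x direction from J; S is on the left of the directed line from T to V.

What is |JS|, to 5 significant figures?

53.946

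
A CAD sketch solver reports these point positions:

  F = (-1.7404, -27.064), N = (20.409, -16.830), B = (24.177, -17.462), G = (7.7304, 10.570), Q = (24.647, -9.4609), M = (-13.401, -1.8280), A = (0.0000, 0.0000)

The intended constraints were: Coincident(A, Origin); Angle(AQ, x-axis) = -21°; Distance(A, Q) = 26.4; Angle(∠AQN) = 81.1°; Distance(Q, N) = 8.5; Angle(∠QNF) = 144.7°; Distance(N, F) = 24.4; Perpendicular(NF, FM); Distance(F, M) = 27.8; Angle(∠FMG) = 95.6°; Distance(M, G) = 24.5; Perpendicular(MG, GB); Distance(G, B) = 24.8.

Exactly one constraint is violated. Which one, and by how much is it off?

Distance(G, B) = 24.8 — off by 7.70.

A = (0.00, 0.00) ✓; AQ at -21.00° ✓; |AQ| = 26.40 ✓; ∠AQN = 81.10° ✓; |QN| = 8.501 ✓; ∠QNF = 144.7° ✓; |NF| = 24.40 ✓; ∠(NF, FM) = 90.00° ✓; |FM| = 27.80 ✓; ∠FMG = 95.60° ✓; |MG| = 24.50 ✓; ∠(MG, GB) = 90.00° ✓; |GB| = 32.50 ✗.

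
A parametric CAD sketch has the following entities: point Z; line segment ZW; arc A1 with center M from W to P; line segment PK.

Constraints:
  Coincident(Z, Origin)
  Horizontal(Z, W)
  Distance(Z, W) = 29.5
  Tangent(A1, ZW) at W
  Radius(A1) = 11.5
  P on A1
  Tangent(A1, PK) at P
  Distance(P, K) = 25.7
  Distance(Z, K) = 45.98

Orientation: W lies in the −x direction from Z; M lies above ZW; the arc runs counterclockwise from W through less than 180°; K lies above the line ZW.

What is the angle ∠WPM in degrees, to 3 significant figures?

38.4°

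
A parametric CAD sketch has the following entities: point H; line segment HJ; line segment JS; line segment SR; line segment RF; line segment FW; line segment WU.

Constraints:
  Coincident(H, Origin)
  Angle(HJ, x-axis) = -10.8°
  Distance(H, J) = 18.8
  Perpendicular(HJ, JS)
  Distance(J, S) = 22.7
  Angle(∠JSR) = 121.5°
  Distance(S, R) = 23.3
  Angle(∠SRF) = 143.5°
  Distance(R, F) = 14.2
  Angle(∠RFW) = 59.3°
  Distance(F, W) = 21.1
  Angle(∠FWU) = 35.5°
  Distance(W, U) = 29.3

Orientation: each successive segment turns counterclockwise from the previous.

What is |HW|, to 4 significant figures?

16.75

H is at the origin; HJ runs at -10.8° with length 18.8, so J = (18.47, -3.523). HJ ⟂ JS, so JS runs at 79.20°; with |JS| = 22.7, S = (22.72, 18.78). ∠JSR = 121.5° gives SR at 137.7° from the x-axis; with |SR| = 23.3, R = (5.487, 34.46). ∠SRF = 143.5° gives RF at 174.2° from the x-axis; with |RF| = 14.2, F = (-8.640, 35.89). ∠RFW = 59.3° gives FW at -65.10° from the x-axis; with |FW| = 21.1, W = (0.2437, 16.75). Then |HW| = |W − H| = 16.75.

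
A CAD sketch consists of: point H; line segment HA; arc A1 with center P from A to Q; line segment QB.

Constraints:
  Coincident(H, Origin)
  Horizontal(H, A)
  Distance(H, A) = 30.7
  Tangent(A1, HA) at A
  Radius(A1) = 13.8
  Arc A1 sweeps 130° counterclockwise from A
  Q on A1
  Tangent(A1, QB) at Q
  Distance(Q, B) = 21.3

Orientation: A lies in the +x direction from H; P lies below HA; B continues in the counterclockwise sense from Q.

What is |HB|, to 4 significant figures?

51.61

On A1, A sits at bearing 90° from P; a 130° counterclockwise sweep puts Q at bearing 220°, so Q = P + 13.8·(cos 220°, sin 220°) = (20.13, -22.67). Since A1 is tangent to QB there, PQ ⟂ QB, so QB runs along (−sin 220°, cos 220°); with |QB| = 21.3, B = (33.82, -38.99). Then |HB| = |B − H| = 51.61.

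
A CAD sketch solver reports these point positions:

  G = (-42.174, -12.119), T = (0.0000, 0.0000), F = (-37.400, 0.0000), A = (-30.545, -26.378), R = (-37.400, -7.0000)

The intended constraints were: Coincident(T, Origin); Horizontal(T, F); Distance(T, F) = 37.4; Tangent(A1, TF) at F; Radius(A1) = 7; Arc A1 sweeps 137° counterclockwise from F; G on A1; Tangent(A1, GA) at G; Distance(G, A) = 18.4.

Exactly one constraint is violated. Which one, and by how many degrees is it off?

Tangent(A1, GA) at G — off by 7.80°.

T = (0.00, 0.00) ✓; T.y = 0.00, F.y = 0.00 ✓; |TF| = 37.40 ✓; ∠(RF, FT) = 90.00° ✓; |RF| = 7.000 ✓; bearing(R→G) − bearing(R→F) = 137.0° ✓; |RG| = 7.000 ✓; ∠(RG, GA) = 97.80° ✗; |GA| = 18.40 ✓.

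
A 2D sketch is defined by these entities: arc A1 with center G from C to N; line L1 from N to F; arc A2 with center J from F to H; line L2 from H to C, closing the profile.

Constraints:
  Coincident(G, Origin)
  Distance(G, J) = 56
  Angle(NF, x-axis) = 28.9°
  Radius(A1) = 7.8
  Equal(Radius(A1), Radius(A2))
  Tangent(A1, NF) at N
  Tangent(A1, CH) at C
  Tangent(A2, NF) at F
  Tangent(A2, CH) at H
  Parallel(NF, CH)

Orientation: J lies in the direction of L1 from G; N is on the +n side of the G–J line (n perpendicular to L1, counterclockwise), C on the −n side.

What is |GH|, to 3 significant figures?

56.5

The slot axis is L1's direction at 28.9°, so u = (cos 28.9°, sin 28.9°) = (0.875, 0.483) and n = (−sin 28.9°, cos 28.9°) = (-0.483, 0.875). G is at the origin and J lies 56.0 along u from G, so J = 56.0·u = (49.0, 27.1). Tangency of A1 to both parallel lines with radius 7.8 puts N and C at G ± 7.8·n: N = (-3.77, 6.83), C = (3.77, -6.83). Equal radii place F and H the same way about J: F = J + 7.8·n = (45.3, 33.9), H = J − 7.8·n = (52.8, 20.2). Then |GH| = |H − G| = 56.5.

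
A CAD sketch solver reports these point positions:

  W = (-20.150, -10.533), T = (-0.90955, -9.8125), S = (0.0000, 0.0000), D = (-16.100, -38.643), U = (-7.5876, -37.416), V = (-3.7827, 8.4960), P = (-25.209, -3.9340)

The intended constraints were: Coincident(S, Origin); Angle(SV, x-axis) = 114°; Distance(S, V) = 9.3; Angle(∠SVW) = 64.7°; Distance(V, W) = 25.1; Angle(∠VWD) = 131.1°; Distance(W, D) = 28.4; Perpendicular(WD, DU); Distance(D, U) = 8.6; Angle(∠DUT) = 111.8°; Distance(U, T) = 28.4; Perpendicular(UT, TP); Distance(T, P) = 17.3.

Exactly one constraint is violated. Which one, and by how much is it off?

Distance(T, P) = 17.3 — off by 7.70.

S = (0.00, 0.00) ✓; SV at 114.0° ✓; |SV| = 9.300 ✓; ∠SVW = 64.70° ✓; |VW| = 25.10 ✓; ∠VWD = 131.1° ✓; |WD| = 28.40 ✓; ∠(WD, DU) = 90.00° ✓; |DU| = 8.600 ✓; ∠DUT = 111.8° ✓; |UT| = 28.40 ✓; ∠(UT, TP) = 90.00° ✓; |TP| = 25.00 ✗.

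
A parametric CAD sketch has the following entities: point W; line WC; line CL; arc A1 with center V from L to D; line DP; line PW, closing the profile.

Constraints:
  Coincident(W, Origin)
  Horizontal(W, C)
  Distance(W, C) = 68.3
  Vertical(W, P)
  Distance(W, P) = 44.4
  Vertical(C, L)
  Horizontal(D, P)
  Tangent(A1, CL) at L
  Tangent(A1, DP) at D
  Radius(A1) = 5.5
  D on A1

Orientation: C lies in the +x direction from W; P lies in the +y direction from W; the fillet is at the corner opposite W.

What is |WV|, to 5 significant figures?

73.872

W is at the origin; WC is horizontal with |WC| = 68.3 and C on the +x side, so C = (68.300, 0.0000). WP is vertical with |WP| = 44.4 and P on the +y side, so P = (0.0000, 44.400). The virtual corner opposite W is at (68.300, 44.400). The tangent condition forces VL to be normal to CL and tangency of A1 to DP means the radius VD is perpendicular to DP, with radius 5.5, so the center V sits 5.5 in from both sides at V = (62.800, 38.900). Then |WV| = |V − W| = 73.872.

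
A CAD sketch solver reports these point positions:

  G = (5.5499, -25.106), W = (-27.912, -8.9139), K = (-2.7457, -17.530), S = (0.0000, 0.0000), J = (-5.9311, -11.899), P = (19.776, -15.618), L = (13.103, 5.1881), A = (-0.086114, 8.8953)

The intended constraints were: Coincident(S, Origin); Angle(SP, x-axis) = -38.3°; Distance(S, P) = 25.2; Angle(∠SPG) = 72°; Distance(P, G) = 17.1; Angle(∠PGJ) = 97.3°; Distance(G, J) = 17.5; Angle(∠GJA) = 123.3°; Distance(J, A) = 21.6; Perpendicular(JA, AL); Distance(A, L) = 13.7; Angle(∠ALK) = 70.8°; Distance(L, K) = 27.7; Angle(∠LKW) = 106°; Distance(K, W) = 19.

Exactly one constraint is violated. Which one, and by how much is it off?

Distance(K, W) = 19 — off by 7.60.

S = (0.00, 0.00) ✓; SP at -38.30° ✓; |SP| = 25.20 ✓; ∠SPG = 72.00° ✓; |PG| = 17.10 ✓; ∠PGJ = 97.30° ✓; |GJ| = 17.50 ✓; ∠GJA = 123.3° ✓; |JA| = 21.60 ✓; ∠(JA, AL) = 90.00° ✓; |AL| = 13.70 ✓; ∠ALK = 70.80° ✓; |LK| = 27.70 ✓; ∠LKW = 106.0° ✓; |KW| = 26.60 ✗.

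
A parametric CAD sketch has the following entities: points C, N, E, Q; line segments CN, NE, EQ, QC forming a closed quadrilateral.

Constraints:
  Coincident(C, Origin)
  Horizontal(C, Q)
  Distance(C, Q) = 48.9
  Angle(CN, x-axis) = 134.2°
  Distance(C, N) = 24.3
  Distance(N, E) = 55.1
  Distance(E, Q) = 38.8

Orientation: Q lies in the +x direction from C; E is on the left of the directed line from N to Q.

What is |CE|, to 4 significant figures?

50.24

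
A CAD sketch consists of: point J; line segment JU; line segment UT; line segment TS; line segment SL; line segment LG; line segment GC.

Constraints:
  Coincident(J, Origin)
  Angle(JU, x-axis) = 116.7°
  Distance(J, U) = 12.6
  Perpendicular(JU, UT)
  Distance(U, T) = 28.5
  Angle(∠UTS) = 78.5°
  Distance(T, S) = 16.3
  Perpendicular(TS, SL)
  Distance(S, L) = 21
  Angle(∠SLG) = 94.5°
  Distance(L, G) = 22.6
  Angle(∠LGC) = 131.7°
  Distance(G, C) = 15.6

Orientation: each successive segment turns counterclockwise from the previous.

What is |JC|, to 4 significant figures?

37.98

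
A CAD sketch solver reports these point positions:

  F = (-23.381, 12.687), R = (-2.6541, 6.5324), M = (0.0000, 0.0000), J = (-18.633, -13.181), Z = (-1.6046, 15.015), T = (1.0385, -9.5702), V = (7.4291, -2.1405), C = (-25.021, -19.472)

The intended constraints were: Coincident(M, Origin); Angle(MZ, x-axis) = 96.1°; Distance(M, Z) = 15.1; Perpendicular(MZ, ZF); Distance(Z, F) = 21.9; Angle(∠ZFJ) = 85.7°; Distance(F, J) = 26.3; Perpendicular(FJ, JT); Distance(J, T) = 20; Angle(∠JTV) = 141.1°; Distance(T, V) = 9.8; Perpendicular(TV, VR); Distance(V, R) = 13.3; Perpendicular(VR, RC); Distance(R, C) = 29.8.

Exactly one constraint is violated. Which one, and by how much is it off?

Distance(R, C) = 29.8 — off by 4.50.

M = (0.00, 0.00) ✓; MZ at 96.10° ✓; |MZ| = 15.10 ✓; ∠(MZ, ZF) = 90.00° ✓; |ZF| = 21.90 ✓; ∠ZFJ = 85.70° ✓; |FJ| = 26.30 ✓; ∠(FJ, JT) = 90.00° ✓; |JT| = 20.00 ✓; ∠JTV = 141.1° ✓; |TV| = 9.800 ✓; ∠(TV, VR) = 90.00° ✓; |VR| = 13.30 ✓; ∠(VR, RC) = 90.00° ✓; |RC| = 34.30 ✗.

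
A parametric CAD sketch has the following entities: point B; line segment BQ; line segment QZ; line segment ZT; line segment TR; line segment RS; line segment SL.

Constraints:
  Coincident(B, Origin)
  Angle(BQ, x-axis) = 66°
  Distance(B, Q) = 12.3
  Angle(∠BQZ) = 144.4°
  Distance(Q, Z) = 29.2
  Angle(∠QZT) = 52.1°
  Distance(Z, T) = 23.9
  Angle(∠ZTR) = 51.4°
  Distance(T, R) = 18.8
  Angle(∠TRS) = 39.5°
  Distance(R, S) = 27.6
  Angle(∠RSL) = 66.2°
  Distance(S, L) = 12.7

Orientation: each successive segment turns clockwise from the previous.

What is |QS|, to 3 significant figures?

36.5

∠ZTR = 51.4° gives TR at 134° from the x-axis; with |TR| = 18.8, R = (14.0, 15.9). ∠TRS = 39.5° gives RS at -6.60° from the x-axis; with |RS| = 27.6, S = (41.4, 12.7). Then |QS| = |S − Q| = 36.5.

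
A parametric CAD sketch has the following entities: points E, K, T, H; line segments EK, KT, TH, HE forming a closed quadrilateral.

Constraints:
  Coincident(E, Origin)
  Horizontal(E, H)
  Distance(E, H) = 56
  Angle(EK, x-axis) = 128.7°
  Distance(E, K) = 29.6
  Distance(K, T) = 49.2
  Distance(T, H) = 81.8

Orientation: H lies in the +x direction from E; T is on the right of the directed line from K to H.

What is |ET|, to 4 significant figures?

33.78

Checks: |KT| = 49.20 ✓; |TH| = 81.80 ✓.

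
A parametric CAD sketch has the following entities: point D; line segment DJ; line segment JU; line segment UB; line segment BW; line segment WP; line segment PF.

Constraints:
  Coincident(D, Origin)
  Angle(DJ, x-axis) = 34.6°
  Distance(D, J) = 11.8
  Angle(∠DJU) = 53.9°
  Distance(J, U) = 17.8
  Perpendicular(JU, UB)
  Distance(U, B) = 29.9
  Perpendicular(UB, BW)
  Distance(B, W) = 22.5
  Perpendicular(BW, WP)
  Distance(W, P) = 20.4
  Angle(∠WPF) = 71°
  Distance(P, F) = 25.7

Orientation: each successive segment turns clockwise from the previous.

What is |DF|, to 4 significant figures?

15.15

The perpendicularity gives WP at right angles to BW, so WP runs at -1.500°; with |WP| = 20.4, P = (0.3393, 11.65). ∠WPF = 71.0° gives PF at -110.5° from the x-axis; with |PF| = 25.7, F = (-8.661, -12.42). Then |DF| = |F − D| = 15.15.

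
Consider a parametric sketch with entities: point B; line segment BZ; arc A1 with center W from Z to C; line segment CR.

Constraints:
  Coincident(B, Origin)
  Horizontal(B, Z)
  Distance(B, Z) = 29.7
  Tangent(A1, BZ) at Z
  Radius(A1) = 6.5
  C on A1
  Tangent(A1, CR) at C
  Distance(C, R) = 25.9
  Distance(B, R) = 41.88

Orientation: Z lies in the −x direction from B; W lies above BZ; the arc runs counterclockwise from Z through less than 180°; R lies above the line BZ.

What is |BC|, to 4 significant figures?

24.31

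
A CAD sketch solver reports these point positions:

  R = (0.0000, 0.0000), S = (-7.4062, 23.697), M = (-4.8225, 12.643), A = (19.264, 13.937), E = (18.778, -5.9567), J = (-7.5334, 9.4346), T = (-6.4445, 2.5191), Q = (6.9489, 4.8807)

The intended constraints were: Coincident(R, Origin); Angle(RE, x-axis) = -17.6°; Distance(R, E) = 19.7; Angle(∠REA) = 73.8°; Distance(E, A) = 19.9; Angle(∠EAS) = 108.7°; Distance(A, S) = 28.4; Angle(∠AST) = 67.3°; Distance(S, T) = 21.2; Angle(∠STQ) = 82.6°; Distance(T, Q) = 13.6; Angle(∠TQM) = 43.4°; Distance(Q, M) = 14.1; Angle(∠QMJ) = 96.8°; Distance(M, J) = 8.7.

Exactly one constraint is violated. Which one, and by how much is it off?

Distance(M, J) = 8.7 — off by 4.50.

R = (0.00, 0.00) ✓; RE at -17.60° ✓; |RE| = 19.70 ✓; ∠REA = 73.80° ✓; |EA| = 19.90 ✓; ∠EAS = 108.7° ✓; |AS| = 28.40 ✓; ∠AST = 67.30° ✓; |ST| = 21.20 ✓; ∠STQ = 82.60° ✓; |TQ| = 13.60 ✓; ∠TQM = 43.40° ✓; |QM| = 14.10 ✓; ∠QMJ = 96.79° ✓; |MJ| = 4.200 ✗.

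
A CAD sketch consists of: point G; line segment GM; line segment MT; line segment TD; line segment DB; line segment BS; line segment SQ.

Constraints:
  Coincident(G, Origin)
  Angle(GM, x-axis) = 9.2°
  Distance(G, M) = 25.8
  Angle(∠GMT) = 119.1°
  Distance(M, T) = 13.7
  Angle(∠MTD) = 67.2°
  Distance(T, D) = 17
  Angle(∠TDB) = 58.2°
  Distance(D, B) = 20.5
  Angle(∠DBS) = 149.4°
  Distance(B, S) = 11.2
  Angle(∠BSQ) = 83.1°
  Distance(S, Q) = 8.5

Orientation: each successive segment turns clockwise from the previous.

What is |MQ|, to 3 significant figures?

12.2

G is at the origin; GM runs at 9.2° with length 25.8, so M = (25.5, 4.12). ∠GMT = 119.1° gives MT at -51.7° from the x-axis; with |MT| = 13.7, T = (34.0, -6.63). ∠MTD = 67.2° gives TD at -164° from the x-axis; with |TD| = 17.0, D = (17.6, -11.2). ∠TDB = 58.2° gives DB at 73.7° from the x-axis; with |DB| = 20.5, B = (23.3, 8.51). ∠DBS = 149.4° gives BS at 43.1° from the x-axis; with |BS| = 11.2, S = (31.5, 16.2). ∠BSQ = 83.1° gives SQ at -53.8° from the x-axis; with |SQ| = 8.5, Q = (36.5, 9.30). Then |MQ| = |Q − M| = 12.2.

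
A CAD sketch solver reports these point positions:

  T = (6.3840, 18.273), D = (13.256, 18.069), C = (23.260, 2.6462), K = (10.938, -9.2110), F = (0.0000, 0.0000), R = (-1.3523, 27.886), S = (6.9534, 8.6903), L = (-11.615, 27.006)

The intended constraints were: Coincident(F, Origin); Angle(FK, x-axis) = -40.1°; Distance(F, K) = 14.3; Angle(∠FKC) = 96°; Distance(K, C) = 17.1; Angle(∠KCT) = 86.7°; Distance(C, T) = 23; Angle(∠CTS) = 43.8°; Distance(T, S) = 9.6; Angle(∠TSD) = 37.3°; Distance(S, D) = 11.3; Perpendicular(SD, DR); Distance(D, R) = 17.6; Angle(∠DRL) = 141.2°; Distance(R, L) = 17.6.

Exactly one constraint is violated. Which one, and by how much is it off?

Distance(R, L) = 17.6 — off by 7.30.

F = (0.00, 0.00) ✓; FK at -40.10° ✓; |FK| = 14.30 ✓; ∠FKC = 96.00° ✓; |KC| = 17.10 ✓; ∠KCT = 86.70° ✓; |CT| = 23.00 ✓; ∠CTS = 43.80° ✓; |TS| = 9.600 ✓; ∠TSD = 37.30° ✓; |SD| = 11.30 ✓; ∠(SD, DR) = 90.00° ✓; |DR| = 17.60 ✓; ∠DRL = 141.2° ✓; |RL| = 10.30 ✗.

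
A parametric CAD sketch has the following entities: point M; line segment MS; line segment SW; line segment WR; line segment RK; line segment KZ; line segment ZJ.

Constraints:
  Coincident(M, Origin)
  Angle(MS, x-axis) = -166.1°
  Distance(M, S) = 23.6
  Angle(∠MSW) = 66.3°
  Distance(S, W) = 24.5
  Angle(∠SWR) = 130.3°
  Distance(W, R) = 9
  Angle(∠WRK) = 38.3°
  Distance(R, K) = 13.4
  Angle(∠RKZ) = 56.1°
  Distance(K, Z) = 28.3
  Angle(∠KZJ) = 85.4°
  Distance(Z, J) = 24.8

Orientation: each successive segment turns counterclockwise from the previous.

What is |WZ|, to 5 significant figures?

20.250

M is at the origin; MS runs at -166.1° with length 23.6, so S = (-22.909, -5.6694). ∠MSW = 66.3° gives SW at -52.400° from the x-axis; with |SW| = 24.5, W = (-7.9604, -25.080). ∠SWR = 130.3° gives WR at -2.7000° from the x-axis; with |WR| = 9.0, R = (1.0297, -25.504). ∠WRK = 38.3° gives RK at 139.00° from the x-axis; with |RK| = 13.4, K = (-9.0835, -16.713). ∠RKZ = 56.1° gives KZ at -97.100° from the x-axis; with |KZ| = 28.3, Z = (-12.581, -44.796). Then |WZ| = |Z − W| = 20.250.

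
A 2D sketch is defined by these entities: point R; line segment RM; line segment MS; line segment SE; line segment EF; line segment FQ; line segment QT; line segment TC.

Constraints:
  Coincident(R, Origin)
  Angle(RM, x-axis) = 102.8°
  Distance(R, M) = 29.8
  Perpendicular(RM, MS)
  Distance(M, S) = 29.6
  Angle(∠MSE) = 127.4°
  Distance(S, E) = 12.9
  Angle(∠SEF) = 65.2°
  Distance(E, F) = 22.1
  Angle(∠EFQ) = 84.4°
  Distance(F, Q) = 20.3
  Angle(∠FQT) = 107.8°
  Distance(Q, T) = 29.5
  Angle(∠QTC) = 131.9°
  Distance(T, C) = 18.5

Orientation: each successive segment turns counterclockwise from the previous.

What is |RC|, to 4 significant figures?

69.73

R is at the origin; RM runs at 102.8° with length 29.8, so M = (-6.602, 29.06). RM ⟂ MS, so MS runs at -167.2°; with |MS| = 29.6, S = (-35.47, 22.50). ∠MSE = 127.4° gives SE at -114.6° from the x-axis; with |SE| = 12.9, E = (-40.84, 10.77). ∠SEF = 65.2° gives EF at 0.2000° from the x-axis; with |EF| = 22.1, F = (-18.74, 10.85). ∠EFQ = 84.4° gives FQ at 95.80° from the x-axis; with |FQ| = 20.3, Q = (-20.79, 31.05). ∠FQT = 107.8° gives QT at 168.0° from the x-axis; with |QT| = 29.5, T = (-49.64, 37.18). ∠QTC = 131.9° gives TC at -143.9° from the x-axis; with |TC| = 18.5, C = (-64.59, 26.28). Then |RC| = |C − R| = 69.73.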